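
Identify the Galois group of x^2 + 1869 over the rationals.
Gal(K/Q) = Z/2Z (cyclic of order 2)

x^2 + 1869 is irreducible over Q since -1869 is not a rational square. The splitting field Q(sqrt(-1869)) has degree 2 over Q, and its unique nontrivial automorphism is sqrt(-1869) ↦ -sqrt(-1869). Hence Gal(Q(sqrt(-1869))/Q) = Z/2Z.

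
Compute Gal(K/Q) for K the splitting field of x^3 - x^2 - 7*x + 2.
Gal(K/Q) = S_3 (symmetric group of order 6)

Compute the discriminant of x^3 + (-1)*x^2 + (-7)*x + (2): Δ = 1573. Since Δ is not a rational square, the Galois group is not contained in A_3; it must be the full S_3 (irreducibility of the cubic rules out anything smaller).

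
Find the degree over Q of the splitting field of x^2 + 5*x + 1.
[K:Q] = 2

The discriminant of x^2 + (5)*x + (1) is b^2 - 4c = 25 - (4) = 21. Since 21 is not a perfect square in Q, the polynomial is irreducible over Q. Its two roots generate a degree-2 extension, so [K:Q] = 2.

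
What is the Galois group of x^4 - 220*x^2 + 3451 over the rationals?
Gal(K/Q) = V_4 (Klein four-group, Z/2Z × Z/2Z)

f factors as (x^2 - 203)(x^2 - 17), so the splitting field is K = Q(sqrt(203), sqrt(17)). The elements 203, 17, 3451 are all non-squares in Q, so sqrt(203) and sqrt(17) generate independent quadratic extensions. Thus [K:Q] = 4 and Gal(K/Q) is generated by the two order-2 automorphisms sqrt(203) ↦ -sqrt(203) and sqrt(17) ↦ -sqrt(17), giving V_4.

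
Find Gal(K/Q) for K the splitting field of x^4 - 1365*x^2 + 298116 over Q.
Gal(K/Q) = Z/2Z (cyclic of order 2)

f factors as (x^2 - 1092)(x^2 - 273), so the splitting field is K = Q(sqrt(1092), sqrt(273)). The squarefree part of 1092 is 273 and the squarefree part of 273 is also 273, so sqrt(1092) and sqrt(273) are both rational multiples of sqrt(273). Hence Q(sqrt(1092)) = Q(sqrt(273)) = Q(sqrt(273)), and the splitting field collapses to a single degree-2 extension with Galois group Z/2Z.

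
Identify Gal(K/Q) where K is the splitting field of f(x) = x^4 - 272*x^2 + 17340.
Gal(K/Q) = V_4 (Klein four-group, Z/2Z × Z/2Z)

f factors as (x^2 - 102)(x^2 - 170), so the splitting field is K = Q(sqrt(102), sqrt(170)). The elements 102, 170, 17340 are all non-squares in Q, so sqrt(102) and sqrt(170) generate independent quadratic extensions. Thus [K:Q] = 4 and Gal(K/Q) is generated by the two order-2 automorphisms sqrt(102) ↦ -sqrt(102) and sqrt(170) ↦ -sqrt(170), giving V_4.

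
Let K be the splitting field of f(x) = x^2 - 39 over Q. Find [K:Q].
[K:Q] = 2

The polynomial x^2 - 39 is irreducible over Q since 39 is not a perfect square. Its splitting field is Q(sqrt(39)), which has degree 2 over Q.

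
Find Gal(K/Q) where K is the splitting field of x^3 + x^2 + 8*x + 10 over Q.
Gal(K/Q) = S_3 (symmetric group of order 6)

Compute the discriminant of x^3 + (1)*x^2 + (8)*x + (10): Δ = -3284. Since Δ is not a rational square, the Galois group is not contained in A_3; it must be the full S_3 (irreducibility of the cubic rules out anything smaller).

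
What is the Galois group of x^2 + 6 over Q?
Gal(K/Q) = Z/2Z (cyclic of order 2)

x^2 + 6 is irreducible over Q since -6 is not a rational square. The splitting field Q(sqrt(-6)) has degree 2 over Q, and its unique nontrivial automorphism is sqrt(-6) ↦ -sqrt(-6). Hence Gal(Q(sqrt(-6))/Q) = Z/2Z.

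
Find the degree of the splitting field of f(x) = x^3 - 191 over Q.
[K:Q] = 6

x^3 - 191 has one real root r = 191^(1/3) and two complex roots r*zeta_3, r*zeta_3^2 where zeta_3 = e^(2*pi*i/3). The splitting field is Q(r, zeta_3). [Q(r):Q] = 3 and [Q(zeta_3):Q] = 2 with gcd = 1, so [Q(r, zeta_3):Q] = 3 * 2 = 6.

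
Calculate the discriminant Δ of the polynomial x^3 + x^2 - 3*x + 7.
Δ = -1612

For x^3 + a x^2 + b x + c the discriminant is Δ = 18 a b c - 4 a^3 c + a^2 b^2 - 4 b^3 - 27 c^2.
Plug a = 1, b = -3, c = 7:
  18*(1)*(-3)*(7) - 4*(1)^3*(7) + (1)^2*(-3)^2 - 4*(-3)^3 - 27*(7)^2
  = -378 + (-28) + 9 + (108) + (-1323)
  = -1612.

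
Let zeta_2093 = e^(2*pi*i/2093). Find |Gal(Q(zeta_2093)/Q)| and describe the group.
|Gal(Q(zeta_2093)/Q)| = phi(2093) = 1584; group ≅ (Z/2093Z)^* ≅ Z/6Z × Z/12Z × Z/22Z

The n-th cyclotomic polynomial Φ_2093(x) is the minimal polynomial of zeta_2093 over Q and has degree phi(2093) = 1584. So Q(zeta_2093) is a degree-1584 Galois extension with Galois group (Z/2093Z)^*. By CRT, (Z/2093Z)^* ≅ (Z/7Z)^* × (Z/13Z)^* × (Z/23Z)^*. Each prime-power unit group is (Z/7Z)^* ≅ Z/6Z; (Z/13Z)^* ≅ Z/12Z; (Z/23Z)^* ≅ Z/22Z. Hence Gal(Q(zeta_2093)/Q) ≅ Z/6Z × Z/12Z × Z/22Z.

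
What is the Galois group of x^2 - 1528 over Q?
Gal(K/Q) = Z/2Z (cyclic of order 2)

x^2 - 1528 is irreducible over Q since 1528 is not a rational square. The splitting field Q(sqrt(1528)) has degree 2 over Q, and its unique nontrivial automorphism is sqrt(1528) ↦ -sqrt(1528). Hence Gal(Q(sqrt(1528))/Q) = Z/2Z.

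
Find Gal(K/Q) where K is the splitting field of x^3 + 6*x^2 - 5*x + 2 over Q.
Gal(K/Q) = S_3 (symmetric group of order 6)

Compute the discriminant of x^3 + (6)*x^2 + (-5)*x + (2): Δ = -1516. Since Δ is not a rational square, the Galois group is not contained in A_3; it must be the full S_3 (irreducibility of the cubic rules out anything smaller).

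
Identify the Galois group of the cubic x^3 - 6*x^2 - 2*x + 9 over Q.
Gal(K/Q) = S_3 (symmetric group of order 6)

Compute the discriminant of x^3 + (-6)*x^2 + (-2)*x + (9): Δ = 7709. Since Δ is not a rational square, the Galois group is not contained in A_3; it must be the full S_3 (irreducibility of the cubic rules out anything smaller).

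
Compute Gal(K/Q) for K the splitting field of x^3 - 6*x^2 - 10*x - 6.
Gal(K/Q) = S_3 (symmetric group of order 6)

Compute the discriminant of x^3 + (-6)*x^2 + (-10)*x + (-6): Δ = -5036. Since Δ is not a rational square, the Galois group is not contained in A_3; it must be the full S_3 (irreducibility of the cubic rules out anything smaller).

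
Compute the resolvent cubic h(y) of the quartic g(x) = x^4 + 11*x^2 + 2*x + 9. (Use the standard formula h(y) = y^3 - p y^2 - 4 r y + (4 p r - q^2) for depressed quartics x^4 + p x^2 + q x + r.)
h(y) = y^3 - 11*y^2 - 36*y + 392

Identify coefficients: p = 11, q = 2, r = 9.
Plug into h(y) = y^3 - p y^2 - 4 r y + (4 p r - q^2):
  h(y) = y^3 - (11) y^2 - 4*(9) y + (4*(11)*(9) - (2)^2)
       = y^3 + (-11) y^2 + (-36) y + (392).
Simplifying: h(y) = y^3 - 11*y^2 - 36*y + 392.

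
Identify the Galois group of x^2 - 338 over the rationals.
Gal(K/Q) = Z/2Z (cyclic of order 2)

x^2 - 338 is irreducible over Q since 338 is not a rational square. The splitting field Q(sqrt(338)) has degree 2 over Q, and its unique nontrivial automorphism is sqrt(338) ↦ -sqrt(338). Hence Gal(Q(sqrt(338))/Q) = Z/2Z.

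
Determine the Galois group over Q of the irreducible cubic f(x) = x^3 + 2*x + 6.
Gal(K/Q) = S_3 (symmetric group of order 6)

Compute the discriminant of x^3 + (0)*x^2 + (2)*x + (6): Δ = -1004. Since Δ is not a rational square, the Galois group is not contained in A_3; it must be the full S_3 (irreducibility of the cubic rules out anything smaller).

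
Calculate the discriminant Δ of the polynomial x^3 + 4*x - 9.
Δ = -2443

For a depressed cubic x^3 + p x + q the discriminant is Δ = -4 p^3 - 27 q^2 = -4*(4)^3 - 27*(-9)^2 = -256 - 2187 = -2443.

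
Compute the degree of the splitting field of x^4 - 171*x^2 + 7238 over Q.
[K:Q] = 4

f factors as (x^2 - 94)(x^2 - 77); the splitting field is K = Q(sqrt(94), sqrt(77)). Since 94, 77, and 7238 are all non-squares in Q, the three subfields Q(sqrt(94)), Q(sqrt(77)), Q(sqrt(7238)) are distinct degree-2 extensions, so [K:Q] = 4 (Klein four Galois group).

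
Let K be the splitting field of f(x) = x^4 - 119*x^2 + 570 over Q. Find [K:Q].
[K:Q] = 4

f factors as (x^2 - 114)(x^2 - 5); the splitting field is K = Q(sqrt(114), sqrt(5)). Since 114, 5, and 570 are all non-squares in Q, the three subfields Q(sqrt(114)), Q(sqrt(5)), Q(sqrt(570)) are distinct degree-2 extensions, so [K:Q] = 4 (Klein four Galois group).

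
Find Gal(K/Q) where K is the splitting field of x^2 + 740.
Gal(K/Q) = Z/2Z (cyclic of order 2)

x^2 + 740 is irreducible over Q since -740 is not a rational square. The splitting field Q(sqrt(-740)) has degree 2 over Q, and its unique nontrivial automorphism is sqrt(-740) ↦ -sqrt(-740). Hence Gal(Q(sqrt(-740))/Q) = Z/2Z.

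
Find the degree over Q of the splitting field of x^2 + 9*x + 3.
[K:Q] = 2

The discriminant of x^2 + (9)*x + (3) is b^2 - 4c = 81 - (12) = 69. Since 69 is not a perfect square in Q, the polynomial is irreducible over Q. Its two roots generate a degree-2 extension, so [K:Q] = 2.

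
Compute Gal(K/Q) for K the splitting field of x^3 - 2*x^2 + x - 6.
Gal(K/Q) = S_3 (symmetric group of order 6)

Compute the discriminant of x^3 + (-2)*x^2 + (1)*x + (-6): Δ = -948. Since Δ is not a rational square, the Galois group is not contained in A_3; it must be the full S_3 (irreducibility of the cubic rules out anything smaller).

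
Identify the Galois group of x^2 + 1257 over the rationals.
Gal(K/Q) = Z/2Z (cyclic of order 2)

x^2 + 1257 is irreducible over Q since -1257 is not a rational square. The splitting field Q(sqrt(-1257)) has degree 2 over Q, and its unique nontrivial automorphism is sqrt(-1257) ↦ -sqrt(-1257). Hence Gal(Q(sqrt(-1257))/Q) = Z/2Z.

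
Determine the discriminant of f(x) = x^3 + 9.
Δ = -2187

For a depressed cubic x^3 + p x + q the discriminant is Δ = -4 p^3 - 27 q^2 = -4*(0)^3 - 27*(9)^2 = 0 - 2187 = -2187.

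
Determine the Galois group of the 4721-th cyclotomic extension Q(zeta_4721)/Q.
|Gal(Q(zeta_4721)/Q)| = phi(4721) = 4720; group ≅ (Z/4721Z)^* ≅ Z/4720Z

The n-th cyclotomic polynomial Φ_4721(x) is the minimal polynomial of zeta_4721 over Q and has degree phi(4721) = 4720. So Q(zeta_4721) is a degree-4720 Galois extension with Galois group (Z/4721Z)^*. (Z/4721Z)^* is cyclic since 4721 is an odd prime power (or 4). Hence Gal(Q(zeta_4721)/Q) ≅ Z/4720Z.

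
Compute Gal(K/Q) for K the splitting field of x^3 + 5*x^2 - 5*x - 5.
Gal(K/Q) = S_3 (symmetric group of order 6)

Compute the discriminant of x^3 + (5)*x^2 + (-5)*x + (-5): Δ = 5200. Since Δ is not a rational square, the Galois group is not contained in A_3; it must be the full S_3 (irreducibility of the cubic rules out anything smaller).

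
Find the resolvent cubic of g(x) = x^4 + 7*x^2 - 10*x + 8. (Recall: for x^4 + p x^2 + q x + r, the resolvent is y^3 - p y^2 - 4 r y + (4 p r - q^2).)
h(y) = y^3 - 7*y^2 - 32*y + 124

Identify coefficients: p = 7, q = -10, r = 8.
Plug into h(y) = y^3 - p y^2 - 4 r y + (4 p r - q^2):
  h(y) = y^3 - (7) y^2 - 4*(8) y + (4*(7)*(8) - (-10)^2)
       = y^3 + (-7) y^2 + (-32) y + (124).
Simplifying: h(y) = y^3 - 7*y^2 - 32*y + 124.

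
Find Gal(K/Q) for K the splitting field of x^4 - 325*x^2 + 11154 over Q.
Gal(K/Q) = V_4 (Klein four-group, Z/2Z × Z/2Z)

f factors as (x^2 - 39)(x^2 - 286), so the splitting field is K = Q(sqrt(39), sqrt(286)). The elements 39, 286, 11154 are all non-squares in Q, so sqrt(39) and sqrt(286) generate independent quadratic extensions. Thus [K:Q] = 4 and Gal(K/Q) is generated by the two order-2 automorphisms sqrt(39) ↦ -sqrt(39) and sqrt(286) ↦ -sqrt(286), giving V_4.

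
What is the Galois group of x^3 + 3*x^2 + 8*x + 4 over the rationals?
Gal(K/Q) = S_3 (symmetric group of order 6)

Compute the discriminant of x^3 + (3)*x^2 + (8)*x + (4): Δ = -608. Since Δ is not a rational square, the Galois group is not contained in A_3; it must be the full S_3 (irreducibility of the cubic rules out anything smaller).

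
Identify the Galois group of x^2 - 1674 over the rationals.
Gal(K/Q) = Z/2Z (cyclic of order 2)

x^2 - 1674 is irreducible over Q since 1674 is not a rational square. The splitting field Q(sqrt(1674)) has degree 2 over Q, and its unique nontrivial automorphism is sqrt(1674) ↦ -sqrt(1674). Hence Gal(Q(sqrt(1674))/Q) = Z/2Z.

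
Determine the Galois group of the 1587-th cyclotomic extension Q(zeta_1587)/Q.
|Gal(Q(zeta_1587)/Q)| = phi(1587) = 1012; group ≅ (Z/1587Z)^* ≅ Z/2Z × Z/506Z

The n-th cyclotomic polynomial Φ_1587(x) is the minimal polynomial of zeta_1587 over Q and has degree phi(1587) = 1012. So Q(zeta_1587) is a degree-1012 Galois extension with Galois group (Z/1587Z)^*. By CRT, (Z/1587Z)^* ≅ (Z/3Z)^* × (Z/529Z)^*. Each prime-power unit group is (Z/3Z)^* ≅ Z/2Z; (Z/529Z)^* ≅ Z/506Z. Hence Gal(Q(zeta_1587)/Q) ≅ Z/2Z × Z/506Z.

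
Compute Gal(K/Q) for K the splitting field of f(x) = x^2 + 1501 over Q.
Gal(K/Q) = Z/2Z (cyclic of order 2)

x^2 + 1501 is irreducible over Q since -1501 is not a rational square. The splitting field Q(sqrt(-1501)) has degree 2 over Q, and its unique nontrivial automorphism is sqrt(-1501) ↦ -sqrt(-1501). Hence Gal(Q(sqrt(-1501))/Q) = Z/2Z.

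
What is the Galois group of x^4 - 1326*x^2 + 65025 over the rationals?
Gal(K/Q) = Z/2Z (cyclic of order 2)

f factors as (x^2 - 51)(x^2 - 1275), so the splitting field is K = Q(sqrt(51), sqrt(1275)). The squarefree part of 51 is 51 and the squarefree part of 1275 is also 51, so sqrt(51) and sqrt(1275) are both rational multiples of sqrt(51). Hence Q(sqrt(51)) = Q(sqrt(1275)) = Q(sqrt(51)), and the splitting field collapses to a single degree-2 extension with Galois group Z/2Z.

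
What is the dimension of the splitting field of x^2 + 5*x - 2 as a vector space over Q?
[K:Q] = 2

The discriminant of x^2 + (5)*x + (-2) is b^2 - 4c = 25 - (-8) = 33. Since 33 is not a perfect square in Q, the polynomial is irreducible over Q. Its two roots generate a degree-2 extension, so [K:Q] = 2.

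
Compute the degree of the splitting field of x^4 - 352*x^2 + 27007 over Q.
[K:Q] = 4

f factors as (x^2 - 239)(x^2 - 113); the splitting field is K = Q(sqrt(239), sqrt(113)). Since 239, 113, and 27007 are all non-squares in Q, the three subfields Q(sqrt(239)), Q(sqrt(113)), Q(sqrt(27007)) are distinct degree-2 extensions, so [K:Q] = 4 (Klein four Galois group).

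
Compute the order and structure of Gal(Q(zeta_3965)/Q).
|Gal(Q(zeta_3965)/Q)| = phi(3965) = 2880; group ≅ (Z/3965Z)^* ≅ Z/4Z × Z/12Z × Z/60Z

The n-th cyclotomic polynomial Φ_3965(x) is the minimal polynomial of zeta_3965 over Q and has degree phi(3965) = 2880. So Q(zeta_3965) is a degree-2880 Galois extension with Galois group (Z/3965Z)^*. By CRT, (Z/3965Z)^* ≅ (Z/5Z)^* × (Z/13Z)^* × (Z/61Z)^*. Each prime-power unit group is (Z/5Z)^* ≅ Z/4Z; (Z/13Z)^* ≅ Z/12Z; (Z/61Z)^* ≅ Z/60Z. Hence Gal(Q(zeta_3965)/Q) ≅ Z/4Z × Z/12Z × Z/60Z.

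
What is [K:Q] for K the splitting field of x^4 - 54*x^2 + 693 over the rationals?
[K:Q] = 4

f factors as (x^2 - 33)(x^2 - 21); the splitting field is K = Q(sqrt(33), sqrt(21)). Since 33, 21, and 693 are all non-squares in Q, the three subfields Q(sqrt(33)), Q(sqrt(21)), Q(sqrt(693)) are distinct degree-2 extensions, so [K:Q] = 4 (Klein four Galois group).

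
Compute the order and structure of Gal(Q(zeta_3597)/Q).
|Gal(Q(zeta_3597)/Q)| = phi(3597) = 2160; group ≅ (Z/3597Z)^* ≅ Z/2Z × Z/10Z × Z/108Z

The n-th cyclotomic polynomial Φ_3597(x) is the minimal polynomial of zeta_3597 over Q and has degree phi(3597) = 2160. So Q(zeta_3597) is a degree-2160 Galois extension with Galois group (Z/3597Z)^*. By CRT, (Z/3597Z)^* ≅ (Z/3Z)^* × (Z/11Z)^* × (Z/109Z)^*. Each prime-power unit group is (Z/3Z)^* ≅ Z/2Z; (Z/11Z)^* ≅ Z/10Z; (Z/109Z)^* ≅ Z/108Z. Hence Gal(Q(zeta_3597)/Q) ≅ Z/2Z × Z/10Z × Z/108Z.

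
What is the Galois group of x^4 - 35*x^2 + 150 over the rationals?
Gal(K/Q) = V_4 (Klein four-group, Z/2Z × Z/2Z)

f factors as (x^2 - 5)(x^2 - 30), so the splitting field is K = Q(sqrt(5), sqrt(30)). The elements 5, 30, 150 are all non-squares in Q, so sqrt(5) and sqrt(30) generate independent quadratic extensions. Thus [K:Q] = 4 and Gal(K/Q) is generated by the two order-2 automorphisms sqrt(5) ↦ -sqrt(5) and sqrt(30) ↦ -sqrt(30), giving V_4.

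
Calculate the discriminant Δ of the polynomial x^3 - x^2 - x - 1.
Δ = -44

For x^3 + a x^2 + b x + c the discriminant is Δ = 18 a b c - 4 a^3 c + a^2 b^2 - 4 b^3 - 27 c^2.
Plug a = -1, b = -1, c = -1:
  18*(-1)*(-1)*(-1) - 4*(-1)^3*(-1) + (-1)^2*(-1)^2 - 4*(-1)^3 - 27*(-1)^2
  = -18 + (-4) + 1 + (4) + (-27)
  = -44.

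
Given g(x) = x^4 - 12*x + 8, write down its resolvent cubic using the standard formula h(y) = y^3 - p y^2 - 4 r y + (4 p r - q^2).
h(y) = y^3 - 32*y - 144

Identify coefficients: p = 0, q = -12, r = 8.
Plug into h(y) = y^3 - p y^2 - 4 r y + (4 p r - q^2):
  h(y) = y^3 - (0) y^2 - 4*(8) y + (4*(0)*(8) - (-12)^2)
       = y^3 + (0) y^2 + (-32) y + (-144).
Simplifying: h(y) = y^3 - 32*y - 144.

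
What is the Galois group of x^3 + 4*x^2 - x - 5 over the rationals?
Gal(K/Q) = S_3 (symmetric group of order 6)

Compute the discriminant of x^3 + (4)*x^2 + (-1)*x + (-5): Δ = 985. Since Δ is not a rational square, the Galois group is not contained in A_3; it must be the full S_3 (irreducibility of the cubic rules out anything smaller).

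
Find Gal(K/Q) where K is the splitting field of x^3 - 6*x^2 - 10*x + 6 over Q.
Gal(K/Q) = S_3 (symmetric group of order 6)

Compute the discriminant of x^3 + (-6)*x^2 + (-10)*x + (6): Δ = 18292. Since Δ is not a rational square, the Galois group is not contained in A_3; it must be the full S_3 (irreducibility of the cubic rules out anything smaller).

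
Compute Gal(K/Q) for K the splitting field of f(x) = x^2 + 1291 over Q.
Gal(K/Q) = Z/2Z (cyclic of order 2)

x^2 + 1291 is irreducible over Q since -1291 is not a rational square. The splitting field Q(sqrt(-1291)) has degree 2 over Q, and its unique nontrivial automorphism is sqrt(-1291) ↦ -sqrt(-1291). Hence Gal(Q(sqrt(-1291))/Q) = Z/2Z.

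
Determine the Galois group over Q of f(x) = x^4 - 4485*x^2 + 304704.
Gal(K/Q) = Z/2Z (cyclic of order 2)

f factors as (x^2 - 4416)(x^2 - 69), so the splitting field is K = Q(sqrt(4416), sqrt(69)). The squarefree part of 4416 is 69 and the squarefree part of 69 is also 69, so sqrt(4416) and sqrt(69) are both rational multiples of sqrt(69). Hence Q(sqrt(4416)) = Q(sqrt(69)) = Q(sqrt(69)), and the splitting field collapses to a single degree-2 extension with Galois group Z/2Z.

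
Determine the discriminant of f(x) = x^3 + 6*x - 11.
Δ = -4131

For a depressed cubic x^3 + p x + q the discriminant is Δ = -4 p^3 - 27 q^2 = -4*(6)^3 - 27*(-11)^2 = -864 - 3267 = -4131.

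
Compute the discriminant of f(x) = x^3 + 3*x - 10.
Δ = -2808

For a depressed cubic x^3 + p x + q the discriminant is Δ = -4 p^3 - 27 q^2 = -4*(3)^3 - 27*(-10)^2 = -108 - 2700 = -2808.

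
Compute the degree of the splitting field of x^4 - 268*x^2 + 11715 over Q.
[K:Q] = 4

f factors as (x^2 - 213)(x^2 - 55); the splitting field is K = Q(sqrt(213), sqrt(55)). Since 213, 55, and 11715 are all non-squares in Q, the three subfields Q(sqrt(213)), Q(sqrt(55)), Q(sqrt(11715)) are distinct degree-2 extensions, so [K:Q] = 4 (Klein four Galois group).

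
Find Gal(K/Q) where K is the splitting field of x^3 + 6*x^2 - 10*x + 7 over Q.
Gal(K/Q) = S_3 (symmetric group of order 6)

Compute the discriminant of x^3 + (6)*x^2 + (-10)*x + (7): Δ = -7331. Since Δ is not a rational square, the Galois group is not contained in A_3; it must be the full S_3 (irreducibility of the cubic rules out anything smaller).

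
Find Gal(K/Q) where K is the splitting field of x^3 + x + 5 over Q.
Gal(K/Q) = S_3 (symmetric group of order 6)

Compute the discriminant of x^3 + (0)*x^2 + (1)*x + (5): Δ = -679. Since Δ is not a rational square, the Galois group is not contained in A_3; it must be the full S_3 (irreducibility of the cubic rules out anything smaller).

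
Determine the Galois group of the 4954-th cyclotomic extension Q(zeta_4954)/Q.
|Gal(Q(zeta_4954)/Q)| = phi(4954) = 2476; group ≅ (Z/4954Z)^* ≅ Z/2476Z

The n-th cyclotomic polynomial Φ_4954(x) is the minimal polynomial of zeta_4954 over Q and has degree phi(4954) = 2476. So Q(zeta_4954) is a degree-2476 Galois extension with Galois group (Z/4954Z)^*. By CRT, (Z/4954Z)^* ≅ (Z/2Z)^* × (Z/2477Z)^*. Each prime-power unit group is (Z/2Z)^* ≅ trivial group (order 1); (Z/2477Z)^* ≅ Z/2476Z. Hence Gal(Q(zeta_4954)/Q) ≅ Z/2476Z.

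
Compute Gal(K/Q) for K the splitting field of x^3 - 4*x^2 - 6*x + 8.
Gal(K/Q) = S_3 (symmetric group of order 6)

Compute the discriminant of x^3 + (-4)*x^2 + (-6)*x + (8): Δ = 5216. Since Δ is not a rational square, the Galois group is not contained in A_3; it must be the full S_3 (irreducibility of the cubic rules out anything smaller).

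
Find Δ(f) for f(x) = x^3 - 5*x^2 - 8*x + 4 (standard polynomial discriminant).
Δ = 8096

For x^3 + a x^2 + b x + c the discriminant is Δ = 18 a b c - 4 a^3 c + a^2 b^2 - 4 b^3 - 27 c^2.
Plug a = -5, b = -8, c = 4:
  18*(-5)*(-8)*(4) - 4*(-5)^3*(4) + (-5)^2*(-8)^2 - 4*(-8)^3 - 27*(4)^2
  = 2880 + (2000) + 1600 + (2048) + (-432)
  = 8096.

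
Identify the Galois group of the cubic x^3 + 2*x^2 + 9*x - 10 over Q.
Gal(K/Q) = S_3 (symmetric group of order 6)

Compute the discriminant of x^3 + (2)*x^2 + (9)*x + (-10): Δ = -8212. Since Δ is not a rational square, the Galois group is not contained in A_3; it must be the full S_3 (irreducibility of the cubic rules out anything smaller).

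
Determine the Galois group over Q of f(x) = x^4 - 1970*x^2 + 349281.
Gal(K/Q) = Z/2Z (cyclic of order 2)

f factors as (x^2 - 197)(x^2 - 1773), so the splitting field is K = Q(sqrt(197), sqrt(1773)). The squarefree part of 197 is 197 and the squarefree part of 1773 is also 197, so sqrt(197) and sqrt(1773) are both rational multiples of sqrt(197). Hence Q(sqrt(197)) = Q(sqrt(1773)) = Q(sqrt(197)), and the splitting field collapses to a single degree-2 extension with Galois group Z/2Z.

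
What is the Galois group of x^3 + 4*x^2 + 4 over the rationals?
Gal(K/Q) = S_3 (symmetric group of order 6)

Compute the discriminant of x^3 + (4)*x^2 + (0)*x + (4): Δ = -1456. Since Δ is not a rational square, the Galois group is not contained in A_3; it must be the full S_3 (irreducibility of the cubic rules out anything smaller).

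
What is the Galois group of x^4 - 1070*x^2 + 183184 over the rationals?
Gal(K/Q) = Z/2Z (cyclic of order 2)

f factors as (x^2 - 214)(x^2 - 856), so the splitting field is K = Q(sqrt(214), sqrt(856)). The squarefree part of 214 is 214 and the squarefree part of 856 is also 214, so sqrt(214) and sqrt(856) are both rational multiples of sqrt(214). Hence Q(sqrt(214)) = Q(sqrt(856)) = Q(sqrt(214)), and the splitting field collapses to a single degree-2 extension with Galois group Z/2Z.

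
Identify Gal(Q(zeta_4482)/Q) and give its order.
|Gal(Q(zeta_4482)/Q)| = phi(4482) = 1476; group ≅ (Z/4482Z)^* ≅ Z/18Z × Z/82Z

The n-th cyclotomic polynomial Φ_4482(x) is the minimal polynomial of zeta_4482 over Q and has degree phi(4482) = 1476. So Q(zeta_4482) is a degree-1476 Galois extension with Galois group (Z/4482Z)^*. By CRT, (Z/4482Z)^* ≅ (Z/2Z)^* × (Z/27Z)^* × (Z/83Z)^*. Each prime-power unit group is (Z/2Z)^* ≅ trivial group (order 1); (Z/27Z)^* ≅ Z/18Z; (Z/83Z)^* ≅ Z/82Z. Hence Gal(Q(zeta_4482)/Q) ≅ Z/18Z × Z/82Z.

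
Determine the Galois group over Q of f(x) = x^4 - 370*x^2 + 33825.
Gal(K/Q) = V_4 (Klein four-group, Z/2Z × Z/2Z)

f factors as (x^2 - 205)(x^2 - 165), so the splitting field is K = Q(sqrt(205), sqrt(165)). The elements 205, 165, 33825 are all non-squares in Q, so sqrt(205) and sqrt(165) generate independent quadratic extensions. Thus [K:Q] = 4 and Gal(K/Q) is generated by the two order-2 automorphisms sqrt(205) ↦ -sqrt(205) and sqrt(165) ↦ -sqrt(165), giving V_4.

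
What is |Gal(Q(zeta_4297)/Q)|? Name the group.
|Gal(Q(zeta_4297)/Q)| = phi(4297) = 4296; group ≅ (Z/4297Z)^* ≅ Z/4296Z

The n-th cyclotomic polynomial Φ_4297(x) is the minimal polynomial of zeta_4297 over Q and has degree phi(4297) = 4296. So Q(zeta_4297) is a degree-4296 Galois extension with Galois group (Z/4297Z)^*. (Z/4297Z)^* is cyclic since 4297 is an odd prime power (or 4). Hence Gal(Q(zeta_4297)/Q) ≅ Z/4296Z.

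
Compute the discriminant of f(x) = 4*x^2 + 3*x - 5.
Δ = 89

For a quadratic a x^2 + b x + c the discriminant is Δ = b^2 - 4ac = (3)^2 - 4*(4)*(-5) = 9 - (-80) = 89.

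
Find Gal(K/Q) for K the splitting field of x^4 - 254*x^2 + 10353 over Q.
Gal(K/Q) = V_4 (Klein four-group, Z/2Z × Z/2Z)

f factors as (x^2 - 51)(x^2 - 203), so the splitting field is K = Q(sqrt(51), sqrt(203)). The elements 51, 203, 10353 are all non-squares in Q, so sqrt(51) and sqrt(203) generate independent quadratic extensions. Thus [K:Q] = 4 and Gal(K/Q) is generated by the two order-2 automorphisms sqrt(51) ↦ -sqrt(51) and sqrt(203) ↦ -sqrt(203), giving V_4.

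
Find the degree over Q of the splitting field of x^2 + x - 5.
[K:Q] = 2

The discriminant of x^2 + (1)*x + (-5) is b^2 - 4c = 1 - (-20) = 21. Since 21 is not a perfect square in Q, the polynomial is irreducible over Q. Its two roots generate a degree-2 extension, so [K:Q] = 2.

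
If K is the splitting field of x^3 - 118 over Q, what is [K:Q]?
[K:Q] = 6

x^3 - 118 has one real root r = 118^(1/3) and two complex roots r*zeta_3, r*zeta_3^2 where zeta_3 = e^(2*pi*i/3). The splitting field is Q(r, zeta_3). [Q(r):Q] = 3 and [Q(zeta_3):Q] = 2 with gcd = 1, so [Q(r, zeta_3):Q] = 3 * 2 = 6.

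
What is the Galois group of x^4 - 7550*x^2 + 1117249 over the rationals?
Gal(K/Q) = Z/2Z (cyclic of order 2)

f factors as (x^2 - 7399)(x^2 - 151), so the splitting field is K = Q(sqrt(7399), sqrt(151)). The squarefree part of 7399 is 151 and the squarefree part of 151 is also 151, so sqrt(7399) and sqrt(151) are both rational multiples of sqrt(151). Hence Q(sqrt(7399)) = Q(sqrt(151)) = Q(sqrt(151)), and the splitting field collapses to a single degree-2 extension with Galois group Z/2Z.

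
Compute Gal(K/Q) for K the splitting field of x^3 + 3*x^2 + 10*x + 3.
Gal(K/Q) = S_3 (symmetric group of order 6)

Compute the discriminant of x^3 + (3)*x^2 + (10)*x + (3): Δ = -2047. Since Δ is not a rational square, the Galois group is not contained in A_3; it must be the full S_3 (irreducibility of the cubic rules out anything smaller).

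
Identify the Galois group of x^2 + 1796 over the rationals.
Gal(K/Q) = Z/2Z (cyclic of order 2)

x^2 + 1796 is irreducible over Q since -1796 is not a rational square. The splitting field Q(sqrt(-1796)) has degree 2 over Q, and its unique nontrivial automorphism is sqrt(-1796) ↦ -sqrt(-1796). Hence Gal(Q(sqrt(-1796))/Q) = Z/2Z.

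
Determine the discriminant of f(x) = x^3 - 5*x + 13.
Δ = -4063

For a depressed cubic x^3 + p x + q the discriminant is Δ = -4 p^3 - 27 q^2 = -4*(-5)^3 - 27*(13)^2 = 500 - 4563 = -4063.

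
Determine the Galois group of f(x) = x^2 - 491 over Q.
Gal(K/Q) = Z/2Z (cyclic of order 2)

x^2 - 491 is irreducible over Q since 491 is not a rational square. The splitting field Q(sqrt(491)) has degree 2 over Q, and its unique nontrivial automorphism is sqrt(491) ↦ -sqrt(491). Hence Gal(Q(sqrt(491))/Q) = Z/2Z.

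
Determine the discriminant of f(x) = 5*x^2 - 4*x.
Δ = 16

For a quadratic a x^2 + b x + c the discriminant is Δ = b^2 - 4ac = (-4)^2 - 4*(5)*(0) = 16 - (0) = 16.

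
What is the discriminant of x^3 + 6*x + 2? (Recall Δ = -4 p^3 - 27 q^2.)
Δ = -972

For a depressed cubic x^3 + p x + q the discriminant is Δ = -4 p^3 - 27 q^2 = -4*(6)^3 - 27*(2)^2 = -864 - 108 = -972.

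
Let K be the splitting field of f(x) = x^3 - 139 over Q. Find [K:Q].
[K:Q] = 6

x^3 - 139 has one real root r = 139^(1/3) and two complex roots r*zeta_3, r*zeta_3^2 where zeta_3 = e^(2*pi*i/3). The splitting field is Q(r, zeta_3). [Q(r):Q] = 3 and [Q(zeta_3):Q] = 2 with gcd = 1, so [Q(r, zeta_3):Q] = 3 * 2 = 6.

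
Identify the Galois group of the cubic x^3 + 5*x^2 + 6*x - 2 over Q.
Gal(K/Q) = S_3 (symmetric group of order 6)

Compute the discriminant of x^3 + (5)*x^2 + (6)*x + (-2): Δ = -152. Since Δ is not a rational square, the Galois group is not contained in A_3; it must be the full S_3 (irreducibility of the cubic rules out anything smaller).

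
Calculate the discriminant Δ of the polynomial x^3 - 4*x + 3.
Δ = 13

For x^3 + a x^2 + b x + c the discriminant is Δ = 18 a b c - 4 a^3 c + a^2 b^2 - 4 b^3 - 27 c^2.
Plug a = 0, b = -4, c = 3:
  18*(0)*(-4)*(3) - 4*(0)^3*(3) + (0)^2*(-4)^2 - 4*(-4)^3 - 27*(3)^2
  = 0 + (0) + 0 + (256) + (-243)
  = 13.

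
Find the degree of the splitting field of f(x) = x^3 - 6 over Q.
[K:Q] = 6

x^3 - 6 has one real root r = 6^(1/3) and two complex roots r*zeta_3, r*zeta_3^2 where zeta_3 = e^(2*pi*i/3). The splitting field is Q(r, zeta_3). [Q(r):Q] = 3 and [Q(zeta_3):Q] = 2 with gcd = 1, so [Q(r, zeta_3):Q] = 3 * 2 = 6.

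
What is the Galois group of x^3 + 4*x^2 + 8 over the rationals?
Gal(K/Q) = S_3 (symmetric group of order 6)

Compute the discriminant of x^3 + (4)*x^2 + (0)*x + (8): Δ = -3776. Since Δ is not a rational square, the Galois group is not contained in A_3; it must be the full S_3 (irreducibility of the cubic rules out anything smaller).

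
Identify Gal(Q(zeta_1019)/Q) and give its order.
|Gal(Q(zeta_1019)/Q)| = phi(1019) = 1018; group ≅ (Z/1019Z)^* ≅ Z/1018Z

The n-th cyclotomic polynomial Φ_1019(x) is the minimal polynomial of zeta_1019 over Q and has degree phi(1019) = 1018. So Q(zeta_1019) is a degree-1018 Galois extension with Galois group (Z/1019Z)^*. (Z/1019Z)^* is cyclic since 1019 is an odd prime power (or 4). Hence Gal(Q(zeta_1019)/Q) ≅ Z/1018Z.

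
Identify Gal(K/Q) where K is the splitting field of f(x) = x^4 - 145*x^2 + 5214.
Gal(K/Q) = V_4 (Klein four-group, Z/2Z × Z/2Z)

f factors as (x^2 - 79)(x^2 - 66), so the splitting field is K = Q(sqrt(79), sqrt(66)). The elements 79, 66, 5214 are all non-squares in Q, so sqrt(79) and sqrt(66) generate independent quadratic extensions. Thus [K:Q] = 4 and Gal(K/Q) is generated by the two order-2 automorphisms sqrt(79) ↦ -sqrt(79) and sqrt(66) ↦ -sqrt(66), giving V_4.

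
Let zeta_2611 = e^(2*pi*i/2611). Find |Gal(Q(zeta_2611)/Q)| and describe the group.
|Gal(Q(zeta_2611)/Q)| = phi(2611) = 2232; group ≅ (Z/2611Z)^* ≅ Z/6Z × Z/372Z

The n-th cyclotomic polynomial Φ_2611(x) is the minimal polynomial of zeta_2611 over Q and has degree phi(2611) = 2232. So Q(zeta_2611) is a degree-2232 Galois extension with Galois group (Z/2611Z)^*. By CRT, (Z/2611Z)^* ≅ (Z/7Z)^* × (Z/373Z)^*. Each prime-power unit group is (Z/7Z)^* ≅ Z/6Z; (Z/373Z)^* ≅ Z/372Z. Hence Gal(Q(zeta_2611)/Q) ≅ Z/6Z × Z/372Z.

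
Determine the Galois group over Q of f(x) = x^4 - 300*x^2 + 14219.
Gal(K/Q) = V_4 (Klein four-group, Z/2Z × Z/2Z)

f factors as (x^2 - 59)(x^2 - 241), so the splitting field is K = Q(sqrt(59), sqrt(241)). The elements 59, 241, 14219 are all non-squares in Q, so sqrt(59) and sqrt(241) generate independent quadratic extensions. Thus [K:Q] = 4 and Gal(K/Q) is generated by the two order-2 automorphisms sqrt(59) ↦ -sqrt(59) and sqrt(241) ↦ -sqrt(241), giving V_4.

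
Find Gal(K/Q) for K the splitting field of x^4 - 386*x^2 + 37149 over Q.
Gal(K/Q) = V_4 (Klein four-group, Z/2Z × Z/2Z)

f factors as (x^2 - 203)(x^2 - 183), so the splitting field is K = Q(sqrt(203), sqrt(183)). The elements 203, 183, 37149 are all non-squares in Q, so sqrt(203) and sqrt(183) generate independent quadratic extensions. Thus [K:Q] = 4 and Gal(K/Q) is generated by the two order-2 automorphisms sqrt(203) ↦ -sqrt(203) and sqrt(183) ↦ -sqrt(183), giving V_4.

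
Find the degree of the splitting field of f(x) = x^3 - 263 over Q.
[K:Q] = 6

x^3 - 263 has one real root r = 263^(1/3) and two complex roots r*zeta_3, r*zeta_3^2 where zeta_3 = e^(2*pi*i/3). The splitting field is Q(r, zeta_3). [Q(r):Q] = 3 and [Q(zeta_3):Q] = 2 with gcd = 1, so [Q(r, zeta_3):Q] = 3 * 2 = 6.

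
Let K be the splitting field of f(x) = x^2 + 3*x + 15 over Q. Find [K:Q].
[K:Q] = 2

The discriminant of x^2 + (3)*x + (15) is b^2 - 4c = 9 - (60) = -51. Since -51 is not a perfect square in Q, the polynomial is irreducible over Q. Its two roots generate a degree-2 extension, so [K:Q] = 2.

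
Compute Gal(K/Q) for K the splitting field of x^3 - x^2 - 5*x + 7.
Gal(K/Q) = S_3 (symmetric group of order 6)

Compute the discriminant of x^3 + (-1)*x^2 + (-5)*x + (7): Δ = -140. Since Δ is not a rational square, the Galois group is not contained in A_3; it must be the full S_3 (irreducibility of the cubic rules out anything smaller).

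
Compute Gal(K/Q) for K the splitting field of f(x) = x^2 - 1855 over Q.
Gal(K/Q) = Z/2Z (cyclic of order 2)

x^2 - 1855 is irreducible over Q since 1855 is not a rational square. The splitting field Q(sqrt(1855)) has degree 2 over Q, and its unique nontrivial automorphism is sqrt(1855) ↦ -sqrt(1855). Hence Gal(Q(sqrt(1855))/Q) = Z/2Z.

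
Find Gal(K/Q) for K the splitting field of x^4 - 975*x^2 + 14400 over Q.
Gal(K/Q) = Z/2Z (cyclic of order 2)

f factors as (x^2 - 15)(x^2 - 960), so the splitting field is K = Q(sqrt(15), sqrt(960)). The squarefree part of 15 is 15 and the squarefree part of 960 is also 15, so sqrt(15) and sqrt(960) are both rational multiples of sqrt(15). Hence Q(sqrt(15)) = Q(sqrt(960)) = Q(sqrt(15)), and the splitting field collapses to a single degree-2 extension with Galois group Z/2Z.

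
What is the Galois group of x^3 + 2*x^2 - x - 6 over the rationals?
Gal(K/Q) = S_3 (symmetric group of order 6)

Compute the discriminant of x^3 + (2)*x^2 + (-1)*x + (-6): Δ = -556. Since Δ is not a rational square, the Galois group is not contained in A_3; it must be the full S_3 (irreducibility of the cubic rules out anything smaller).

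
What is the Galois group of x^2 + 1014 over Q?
Gal(K/Q) = Z/2Z (cyclic of order 2)

x^2 + 1014 is irreducible over Q since -1014 is not a rational square. The splitting field Q(sqrt(-1014)) has degree 2 over Q, and its unique nontrivial automorphism is sqrt(-1014) ↦ -sqrt(-1014). Hence Gal(Q(sqrt(-1014))/Q) = Z/2Z.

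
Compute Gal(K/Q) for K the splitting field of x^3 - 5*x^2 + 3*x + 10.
Gal(K/Q) = S_3 (symmetric group of order 6)

Compute the discriminant of x^3 + (-5)*x^2 + (3)*x + (10): Δ = -283. Since Δ is not a rational square, the Galois group is not contained in A_3; it must be the full S_3 (irreducibility of the cubic rules out anything smaller).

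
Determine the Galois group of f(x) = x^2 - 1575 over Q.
Gal(K/Q) = Z/2Z (cyclic of order 2)

x^2 - 1575 is irreducible over Q since 1575 is not a rational square. The splitting field Q(sqrt(1575)) has degree 2 over Q, and its unique nontrivial automorphism is sqrt(1575) ↦ -sqrt(1575). Hence Gal(Q(sqrt(1575))/Q) = Z/2Z.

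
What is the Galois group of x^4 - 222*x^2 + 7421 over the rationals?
Gal(K/Q) = V_4 (Klein four-group, Z/2Z × Z/2Z)

f factors as (x^2 - 181)(x^2 - 41), so the splitting field is K = Q(sqrt(181), sqrt(41)). The elements 181, 41, 7421 are all non-squares in Q, so sqrt(181) and sqrt(41) generate independent quadratic extensions. Thus [K:Q] = 4 and Gal(K/Q) is generated by the two order-2 automorphisms sqrt(181) ↦ -sqrt(181) and sqrt(41) ↦ -sqrt(41), giving V_4.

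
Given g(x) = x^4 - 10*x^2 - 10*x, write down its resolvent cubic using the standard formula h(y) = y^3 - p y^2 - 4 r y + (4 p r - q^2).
h(y) = y^3 + 10*y^2 - 100

Identify coefficients: p = -10, q = -10, r = 0.
Plug into h(y) = y^3 - p y^2 - 4 r y + (4 p r - q^2):
  h(y) = y^3 - (-10) y^2 - 4*(0) y + (4*(-10)*(0) - (-10)^2)
       = y^3 + (10) y^2 + (0) y + (-100).
Simplifying: h(y) = y^3 + 10*y^2 - 100.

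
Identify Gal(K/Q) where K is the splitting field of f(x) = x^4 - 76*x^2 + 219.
Gal(K/Q) = V_4 (Klein four-group, Z/2Z × Z/2Z)

f factors as (x^2 - 73)(x^2 - 3), so the splitting field is K = Q(sqrt(73), sqrt(3)). The elements 73, 3, 219 are all non-squares in Q, so sqrt(73) and sqrt(3) generate independent quadratic extensions. Thus [K:Q] = 4 and Gal(K/Q) is generated by the two order-2 automorphisms sqrt(73) ↦ -sqrt(73) and sqrt(3) ↦ -sqrt(3), giving V_4.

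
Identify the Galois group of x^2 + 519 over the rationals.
Gal(K/Q) = Z/2Z (cyclic of order 2)

x^2 + 519 is irreducible over Q since -519 is not a rational square. The splitting field Q(sqrt(-519)) has degree 2 over Q, and its unique nontrivial automorphism is sqrt(-519) ↦ -sqrt(-519). Hence Gal(Q(sqrt(-519))/Q) = Z/2Z.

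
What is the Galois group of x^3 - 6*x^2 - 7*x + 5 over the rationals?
Gal(K/Q) = S_3 (symmetric group of order 6)

Compute the discriminant of x^3 + (-6)*x^2 + (-7)*x + (5): Δ = 10561. Since Δ is not a rational square, the Galois group is not contained in A_3; it must be the full S_3 (irreducibility of the cubic rules out anything smaller).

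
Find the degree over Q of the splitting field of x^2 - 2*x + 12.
[K:Q] = 2

The discriminant of x^2 + (-2)*x + (12) is b^2 - 4c = 4 - (48) = -44. Since -44 is not a perfect square in Q, the polynomial is irreducible over Q. Its two roots generate a degree-2 extension, so [K:Q] = 2.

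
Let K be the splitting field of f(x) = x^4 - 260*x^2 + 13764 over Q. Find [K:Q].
[K:Q] = 4

f factors as (x^2 - 74)(x^2 - 186); the splitting field is K = Q(sqrt(74), sqrt(186)). Since 74, 186, and 13764 are all non-squares in Q, the three subfields Q(sqrt(74)), Q(sqrt(186)), Q(sqrt(13764)) are distinct degree-2 extensions, so [K:Q] = 4 (Klein four Galois group).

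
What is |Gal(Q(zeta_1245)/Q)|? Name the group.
|Gal(Q(zeta_1245)/Q)| = phi(1245) = 656; group ≅ (Z/1245Z)^* ≅ Z/2Z × Z/4Z × Z/82Z

The n-th cyclotomic polynomial Φ_1245(x) is the minimal polynomial of zeta_1245 over Q and has degree phi(1245) = 656. So Q(zeta_1245) is a degree-656 Galois extension with Galois group (Z/1245Z)^*. By CRT, (Z/1245Z)^* ≅ (Z/3Z)^* × (Z/5Z)^* × (Z/83Z)^*. Each prime-power unit group is (Z/3Z)^* ≅ Z/2Z; (Z/5Z)^* ≅ Z/4Z; (Z/83Z)^* ≅ Z/82Z. Hence Gal(Q(zeta_1245)/Q) ≅ Z/2Z × Z/4Z × Z/82Z.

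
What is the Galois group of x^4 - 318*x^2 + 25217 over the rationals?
Gal(K/Q) = V_4 (Klein four-group, Z/2Z × Z/2Z)

f factors as (x^2 - 151)(x^2 - 167), so the splitting field is K = Q(sqrt(151), sqrt(167)). The elements 151, 167, 25217 are all non-squares in Q, so sqrt(151) and sqrt(167) generate independent quadratic extensions. Thus [K:Q] = 4 and Gal(K/Q) is generated by the two order-2 automorphisms sqrt(151) ↦ -sqrt(151) and sqrt(167) ↦ -sqrt(167), giving V_4.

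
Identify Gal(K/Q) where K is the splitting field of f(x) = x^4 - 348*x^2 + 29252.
Gal(K/Q) = V_4 (Klein four-group, Z/2Z × Z/2Z)

f factors as (x^2 - 206)(x^2 - 142), so the splitting field is K = Q(sqrt(206), sqrt(142)). The elements 206, 142, 29252 are all non-squares in Q, so sqrt(206) and sqrt(142) generate independent quadratic extensions. Thus [K:Q] = 4 and Gal(K/Q) is generated by the two order-2 automorphisms sqrt(206) ↦ -sqrt(206) and sqrt(142) ↦ -sqrt(142), giving V_4.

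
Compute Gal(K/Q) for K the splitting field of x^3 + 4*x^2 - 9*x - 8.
Gal(K/Q) = S_3 (symmetric group of order 6)

Compute the discriminant of x^3 + (4)*x^2 + (-9)*x + (-8): Δ = 9716. Since Δ is not a rational square, the Galois group is not contained in A_3; it must be the full S_3 (irreducibility of the cubic rules out anything smaller).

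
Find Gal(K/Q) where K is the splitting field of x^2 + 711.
Gal(K/Q) = Z/2Z (cyclic of order 2)

x^2 + 711 is irreducible over Q since -711 is not a rational square. The splitting field Q(sqrt(-711)) has degree 2 over Q, and its unique nontrivial automorphism is sqrt(-711) ↦ -sqrt(-711). Hence Gal(Q(sqrt(-711))/Q) = Z/2Z.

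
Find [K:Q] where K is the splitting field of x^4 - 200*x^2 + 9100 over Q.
[K:Q] = 4

f factors as (x^2 - 70)(x^2 - 130); the splitting field is K = Q(sqrt(70), sqrt(130)). Since 70, 130, and 9100 are all non-squares in Q, the three subfields Q(sqrt(70)), Q(sqrt(130)), Q(sqrt(9100)) are distinct degree-2 extensions, so [K:Q] = 4 (Klein four Galois group).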